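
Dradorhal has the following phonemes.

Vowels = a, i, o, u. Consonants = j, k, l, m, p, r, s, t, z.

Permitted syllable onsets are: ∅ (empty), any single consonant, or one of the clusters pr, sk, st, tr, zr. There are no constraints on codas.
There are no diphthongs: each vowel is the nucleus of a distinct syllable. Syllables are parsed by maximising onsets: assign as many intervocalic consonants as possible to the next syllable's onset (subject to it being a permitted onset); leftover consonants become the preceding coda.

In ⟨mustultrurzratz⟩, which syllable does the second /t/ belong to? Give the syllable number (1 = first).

3

Nuclei (vowels): u, u, u, a → 4 syllables.
Between /u/ (V1) and /u/ (V2): /st/ is a licit onset in full, so it all attaches to the next syllable.
Between /u/ (V2) and /u/ (V3): /ltr/; trying suffixes from longest down, /tr/ is the first permitted one, so coda /l/ | onset /tr/.
Between /u/ (V3) and /a/ (V4): cluster /rzr/ — the longest permitted-onset suffix is /zr/; onset = /zr/, preceding coda = /r/.
Result: mu.stul.trur.zratz.
The second /t/ is in the onset of syllable 3 (/trur/).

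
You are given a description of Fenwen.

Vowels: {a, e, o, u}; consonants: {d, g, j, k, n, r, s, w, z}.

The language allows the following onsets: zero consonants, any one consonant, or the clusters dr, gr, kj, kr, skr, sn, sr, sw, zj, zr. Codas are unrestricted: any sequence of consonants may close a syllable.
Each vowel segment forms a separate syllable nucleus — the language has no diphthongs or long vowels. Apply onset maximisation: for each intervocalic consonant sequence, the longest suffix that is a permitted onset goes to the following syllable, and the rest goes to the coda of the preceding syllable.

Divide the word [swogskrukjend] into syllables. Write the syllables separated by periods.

swog.skru.kjend

Vowels present: o, u, e; each is a nucleus, giving 3 syllables.
σ1/σ2 boundary: /gskr/; trying suffixes from longest down, /skr/ is the first permitted one, so coda /g/ | onset /skr/.
σ2/σ3 boundary: /kj/ is a licit onset in full, so it all attaches to the next syllable.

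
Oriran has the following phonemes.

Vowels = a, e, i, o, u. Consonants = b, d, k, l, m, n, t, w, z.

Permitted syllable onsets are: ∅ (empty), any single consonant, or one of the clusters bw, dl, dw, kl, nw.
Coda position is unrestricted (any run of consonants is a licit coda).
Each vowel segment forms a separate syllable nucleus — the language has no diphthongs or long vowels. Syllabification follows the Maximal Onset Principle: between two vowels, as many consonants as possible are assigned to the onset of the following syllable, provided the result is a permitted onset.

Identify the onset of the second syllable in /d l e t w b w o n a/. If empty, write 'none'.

Nuclei (vowels): e, o, a → 3 syllables.
σ1/σ2 boundary: /twbw/; trying suffixes from longest down, /bw/ is the first permitted one, so coda /tw/ | onset /bw/.
σ2/σ3 boundary: /n/ is a single consonant, so it becomes the next onset.
Syllabification: dletw.bwo.na.
Syllable 2 is /bwo/: onset /bw/, nucleus /o/, coda ∅.

bw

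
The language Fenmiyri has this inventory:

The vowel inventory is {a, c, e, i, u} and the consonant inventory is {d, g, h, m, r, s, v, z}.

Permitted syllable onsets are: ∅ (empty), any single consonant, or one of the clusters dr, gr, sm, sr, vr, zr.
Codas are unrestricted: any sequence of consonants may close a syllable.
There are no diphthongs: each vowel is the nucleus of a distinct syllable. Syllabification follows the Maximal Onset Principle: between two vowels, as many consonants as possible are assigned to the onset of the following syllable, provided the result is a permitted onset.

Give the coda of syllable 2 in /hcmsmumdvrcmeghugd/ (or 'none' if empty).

md

The vowels are c, u, c, e, u — 5 nuclei, so 5 syllables.
V1 /c/ – V2 /u/: cluster /msm/ — the longest permitted-onset suffix is /sm/; onset = /sm/, preceding coda = /m/.
V2 /u/ – V3 /c/: /mdvr/; trying suffixes from longest down, /vr/ is the first permitted one, so coda /md/ | onset /vr/.
V3 /c/ – V4 /e/: /m/ is a single consonant, so it becomes the next onset.
V4 /e/ – V5 /u/: cluster /gh/ — the longest permitted-onset suffix is /h/; onset = /h/, preceding coda = /g/.
Syllabification: hcm.smumd.vrc.meg.hugd.
Syllable 2 is /smumd/: onset /sm/, nucleus /u/, coda /md/.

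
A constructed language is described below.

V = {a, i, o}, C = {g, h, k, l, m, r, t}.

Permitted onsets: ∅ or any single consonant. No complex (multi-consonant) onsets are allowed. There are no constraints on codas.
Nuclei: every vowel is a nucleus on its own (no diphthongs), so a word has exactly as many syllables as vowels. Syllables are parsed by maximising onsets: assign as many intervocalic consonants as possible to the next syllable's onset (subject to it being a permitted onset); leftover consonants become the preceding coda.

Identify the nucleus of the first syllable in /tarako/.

The vowels are a, a, o — 3 nuclei, so 3 syllables.
The first nucleus (vowel 1 from the left) is /a/.

a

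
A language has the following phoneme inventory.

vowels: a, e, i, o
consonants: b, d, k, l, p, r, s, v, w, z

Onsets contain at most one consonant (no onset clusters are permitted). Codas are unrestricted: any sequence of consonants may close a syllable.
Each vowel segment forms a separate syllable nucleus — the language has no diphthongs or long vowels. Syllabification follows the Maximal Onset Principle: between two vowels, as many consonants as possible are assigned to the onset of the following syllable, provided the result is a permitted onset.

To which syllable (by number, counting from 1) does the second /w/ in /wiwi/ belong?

Vowels present: i, i; each is a nucleus, giving 2 syllables.
σ1/σ2 boundary: /w/ → onset of the next syllable (single consonants are always licit onsets).
So the parse is wi.wi.
The second /w/ is in the onset of syllable 2 (/wi/).

2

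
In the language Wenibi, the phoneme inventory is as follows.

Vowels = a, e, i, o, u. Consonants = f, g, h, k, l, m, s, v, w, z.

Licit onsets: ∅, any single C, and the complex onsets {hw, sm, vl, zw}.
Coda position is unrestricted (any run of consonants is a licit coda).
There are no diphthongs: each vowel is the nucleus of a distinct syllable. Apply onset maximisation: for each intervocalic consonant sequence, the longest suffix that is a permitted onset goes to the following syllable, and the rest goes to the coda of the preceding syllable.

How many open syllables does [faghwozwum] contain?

1

Nuclei (vowels): a, o, u → 3 syllables.
Between /a/ (V1) and /o/ (V2): /ghw/; trying suffixes from longest down, /hw/ is the first permitted one, so coda /g/ | onset /hw/.
Between /o/ (V2) and /u/ (V3): cluster /zw/ — /zw/ is itself a permitted onset, so the whole cluster goes right; preceding coda = ∅.
So the parse is fag.hwo.zwum.
Classifying each syllable: /fag/ (closed), /hwo/ (open), /zwum/ (closed).
Open syllables: 1.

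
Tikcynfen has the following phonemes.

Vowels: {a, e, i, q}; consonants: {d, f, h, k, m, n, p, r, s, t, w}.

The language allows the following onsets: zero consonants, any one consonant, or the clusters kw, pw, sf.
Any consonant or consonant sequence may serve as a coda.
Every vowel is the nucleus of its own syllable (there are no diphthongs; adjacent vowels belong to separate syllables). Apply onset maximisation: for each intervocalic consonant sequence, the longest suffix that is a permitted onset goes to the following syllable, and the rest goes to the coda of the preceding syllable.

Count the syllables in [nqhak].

2

Nuclei (vowels): q, a → 2 syllables.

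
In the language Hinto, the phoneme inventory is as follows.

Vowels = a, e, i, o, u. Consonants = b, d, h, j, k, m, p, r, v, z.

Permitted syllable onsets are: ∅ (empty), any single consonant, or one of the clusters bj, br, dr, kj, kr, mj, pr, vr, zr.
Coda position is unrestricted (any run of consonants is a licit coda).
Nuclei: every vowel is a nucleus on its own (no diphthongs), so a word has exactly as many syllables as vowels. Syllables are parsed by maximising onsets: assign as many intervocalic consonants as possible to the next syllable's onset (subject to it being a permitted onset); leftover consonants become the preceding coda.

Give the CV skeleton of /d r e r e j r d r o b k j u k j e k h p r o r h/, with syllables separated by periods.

Vowels present: e, e, o, u, e, o; each is a nucleus, giving 6 syllables.
σ1/σ2 boundary: /r/ → onset of the next syllable (single consonants are always licit onsets).
σ2/σ3 boundary: cluster /jrdr/ — the longest permitted-onset suffix is /dr/; onset = /dr/, preceding coda = /jr/.
σ3/σ4 boundary: /bkj/ — longest licit onset from the right is /kj/, leaving /b/ as coda.
σ4/σ5 boundary: /kj/ — entire cluster is a permitted onset → onset /kj/, coda ∅.
σ5/σ6 boundary: cluster /khpr/ — the longest permitted-onset suffix is /pr/; onset = /pr/, preceding coda = /kh/.
So the parse is dre.rejr.drob.kju.kjekh.prorh.
Mapping each syllable to C/V: /dre/ → CCV, /rejr/ → CVCC, /drob/ → CCVC, /kju/ → CCV, /kjekh/ → CCVCC, /prorh/ → CCVCC.

CCV.CVCC.CCVC.CCV.CCVCC.CCVCC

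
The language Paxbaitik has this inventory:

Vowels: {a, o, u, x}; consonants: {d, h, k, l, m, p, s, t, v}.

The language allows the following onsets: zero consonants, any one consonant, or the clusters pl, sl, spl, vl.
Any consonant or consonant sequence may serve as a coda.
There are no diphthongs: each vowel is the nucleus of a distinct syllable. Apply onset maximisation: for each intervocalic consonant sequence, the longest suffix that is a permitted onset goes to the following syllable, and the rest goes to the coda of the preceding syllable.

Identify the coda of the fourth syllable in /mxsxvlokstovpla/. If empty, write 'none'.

Nuclei (vowels): x, x, o, o, a → 5 syllables.
/x…x/ gap (V1→V2): just /s/ — single C goes to the following onset.
/x…o/ gap (V2→V3): cluster /vl/ — /vl/ is itself a permitted onset, so the whole cluster goes right; preceding coda = ∅.
/o…o/ gap (V3→V4): /kst/ splits as /ks/ + /t/ (/t/ is the longest suffix that is a licit onset).
/o…a/ gap (V4→V5): /vpl/ — longest licit onset from the right is /pl/, leaving /v/ as coda.
Putting it together: mx.sx.vloks.tov.pla.
Syllable 4 is /tov/: onset /t/, nucleus /o/, coda /v/.

v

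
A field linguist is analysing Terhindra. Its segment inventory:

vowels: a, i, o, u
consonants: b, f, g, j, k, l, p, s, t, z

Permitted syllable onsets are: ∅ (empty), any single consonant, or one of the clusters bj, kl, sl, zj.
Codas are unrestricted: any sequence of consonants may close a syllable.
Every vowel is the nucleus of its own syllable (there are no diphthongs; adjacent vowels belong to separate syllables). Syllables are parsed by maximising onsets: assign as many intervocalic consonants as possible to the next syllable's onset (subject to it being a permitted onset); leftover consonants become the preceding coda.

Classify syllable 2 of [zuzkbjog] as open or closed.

The vowels are u, o — 2 nuclei, so 2 syllables.
/u…o/ gap (V1→V2): /zkbj/; trying suffixes from longest down, /bj/ is the first permitted one, so coda /zk/ | onset /bj/.
Putting it together: zuzk.bjog.
Syllable 2 is /bjog/ with coda /g/, so it is closed.

closed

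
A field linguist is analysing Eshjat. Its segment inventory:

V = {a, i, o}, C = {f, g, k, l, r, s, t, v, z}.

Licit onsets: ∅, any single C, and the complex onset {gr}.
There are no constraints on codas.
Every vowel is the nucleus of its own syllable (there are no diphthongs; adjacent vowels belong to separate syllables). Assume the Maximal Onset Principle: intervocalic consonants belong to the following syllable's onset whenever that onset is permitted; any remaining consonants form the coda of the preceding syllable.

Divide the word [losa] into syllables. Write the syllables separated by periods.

Vowels present: o, a; each is a nucleus, giving 2 syllables.
V1 /o/ – V2 /a/: just /s/ — single C goes to the following onset.

lo.sa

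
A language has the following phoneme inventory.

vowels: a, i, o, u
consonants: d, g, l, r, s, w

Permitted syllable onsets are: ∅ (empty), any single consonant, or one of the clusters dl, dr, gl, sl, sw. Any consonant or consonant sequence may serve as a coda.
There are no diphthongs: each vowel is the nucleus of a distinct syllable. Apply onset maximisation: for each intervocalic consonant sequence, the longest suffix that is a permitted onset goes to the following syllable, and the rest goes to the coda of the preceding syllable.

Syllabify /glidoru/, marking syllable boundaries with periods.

The vowels are i, o, u — 3 nuclei, so 3 syllables.
σ1/σ2 boundary: /d/ → onset of the next syllable (single consonants are always licit onsets).
σ2/σ3 boundary: /r/ is a single consonant, so it becomes the next onset.

gli.do.ru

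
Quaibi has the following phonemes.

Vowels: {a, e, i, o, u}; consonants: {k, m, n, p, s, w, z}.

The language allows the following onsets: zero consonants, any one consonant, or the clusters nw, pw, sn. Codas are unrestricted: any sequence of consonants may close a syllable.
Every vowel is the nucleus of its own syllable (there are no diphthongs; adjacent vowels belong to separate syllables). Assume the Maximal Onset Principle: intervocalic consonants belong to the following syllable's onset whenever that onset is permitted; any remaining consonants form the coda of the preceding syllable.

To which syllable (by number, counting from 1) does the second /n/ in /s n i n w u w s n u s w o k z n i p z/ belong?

2

Nuclei (vowels): i, u, u, o, i → 5 syllables.
Between /i/ (V1) and /u/ (V2): /nw/ is a licit onset in full, so it all attaches to the next syllable.
Between /u/ (V2) and /u/ (V3): /wsn/; trying suffixes from longest down, /sn/ is the first permitted one, so coda /w/ | onset /sn/.
Between /u/ (V3) and /o/ (V4): /sw/ — longest licit onset from the right is /w/, leaving /s/ as coda.
Between /o/ (V4) and /i/ (V5): cluster /kzn/ — the longest permitted-onset suffix is /n/; onset = /n/, preceding coda = /kz/.
Syllabification: sni.nwuw.snus.wokz.nipz.
The second /n/ is in the onset of syllable 2 (/nwuw/).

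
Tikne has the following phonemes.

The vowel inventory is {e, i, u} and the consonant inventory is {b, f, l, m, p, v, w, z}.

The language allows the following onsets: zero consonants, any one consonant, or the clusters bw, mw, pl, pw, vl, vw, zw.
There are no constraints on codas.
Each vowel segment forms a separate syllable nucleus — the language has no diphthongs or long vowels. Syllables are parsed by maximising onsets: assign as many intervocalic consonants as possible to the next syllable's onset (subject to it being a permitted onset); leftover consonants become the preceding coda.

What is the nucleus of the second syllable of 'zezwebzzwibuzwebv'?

e

Vowels present: e, e, i, u, e; each is a nucleus, giving 5 syllables.
The second nucleus (vowel 2 from the left) is /e/.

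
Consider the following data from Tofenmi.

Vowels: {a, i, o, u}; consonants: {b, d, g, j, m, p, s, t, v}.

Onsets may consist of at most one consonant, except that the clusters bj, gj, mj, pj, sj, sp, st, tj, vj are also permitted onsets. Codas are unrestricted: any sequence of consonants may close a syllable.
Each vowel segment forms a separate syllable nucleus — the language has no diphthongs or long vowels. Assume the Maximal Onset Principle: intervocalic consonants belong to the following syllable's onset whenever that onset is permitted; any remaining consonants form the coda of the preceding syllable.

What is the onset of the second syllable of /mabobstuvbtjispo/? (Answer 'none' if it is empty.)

Vowels present: a, o, u, i, o; each is a nucleus, giving 5 syllables.
/a…o/ gap (V1→V2): just /b/ — single C goes to the following onset.
/o…u/ gap (V2→V3): /bst/ — longest licit onset from the right is /st/, leaving /b/ as coda.
/u…i/ gap (V3→V4): /vbtj/ — longest licit onset from the right is /tj/, leaving /vb/ as coda.
/i…o/ gap (V4→V5): cluster /sp/ — /sp/ is itself a permitted onset, so the whole cluster goes right; preceding coda = ∅.
Syllabification: ma.bob.stuvb.tji.spo.
Syllable 2 is /bob/: onset /b/, nucleus /o/, coda /b/.

b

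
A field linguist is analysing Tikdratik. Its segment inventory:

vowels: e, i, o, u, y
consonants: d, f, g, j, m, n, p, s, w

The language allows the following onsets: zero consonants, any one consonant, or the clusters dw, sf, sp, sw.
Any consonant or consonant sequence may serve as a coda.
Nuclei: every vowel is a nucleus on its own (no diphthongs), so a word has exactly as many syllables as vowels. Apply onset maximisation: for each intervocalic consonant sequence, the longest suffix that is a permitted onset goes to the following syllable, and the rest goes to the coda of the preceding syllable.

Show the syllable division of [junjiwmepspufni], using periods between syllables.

The vowels are u, i, e, u, i — 5 nuclei, so 5 syllables.
/u…i/ gap (V1→V2): /nj/ — longest licit onset from the right is /j/, leaving /n/ as coda.
/i…e/ gap (V2→V3): /wm/; trying suffixes from longest down, /m/ is the first permitted one, so coda /w/ | onset /m/.
/e…u/ gap (V3→V4): /psp/ — longest licit onset from the right is /sp/, leaving /p/ as coda.
/u…i/ gap (V4→V5): /fn/ — longest licit onset from the right is /n/, leaving /f/ as coda.

jun.jiw.mep.spuf.ni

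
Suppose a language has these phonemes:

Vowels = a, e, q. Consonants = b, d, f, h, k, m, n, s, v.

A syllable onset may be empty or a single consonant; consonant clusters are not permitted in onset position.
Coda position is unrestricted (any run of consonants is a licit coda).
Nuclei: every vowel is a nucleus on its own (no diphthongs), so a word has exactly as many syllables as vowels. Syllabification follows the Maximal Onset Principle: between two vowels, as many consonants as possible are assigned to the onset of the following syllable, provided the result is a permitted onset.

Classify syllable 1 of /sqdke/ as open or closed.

closed

Nuclei (vowels): q, e → 2 syllables.
V1 /q/ – V2 /e/: /dk/ — longest licit onset from the right is /k/, leaving /d/ as coda.
So the parse is sqd.ke.
Syllable 1 is /sqd/ with coda /d/, so it is closed.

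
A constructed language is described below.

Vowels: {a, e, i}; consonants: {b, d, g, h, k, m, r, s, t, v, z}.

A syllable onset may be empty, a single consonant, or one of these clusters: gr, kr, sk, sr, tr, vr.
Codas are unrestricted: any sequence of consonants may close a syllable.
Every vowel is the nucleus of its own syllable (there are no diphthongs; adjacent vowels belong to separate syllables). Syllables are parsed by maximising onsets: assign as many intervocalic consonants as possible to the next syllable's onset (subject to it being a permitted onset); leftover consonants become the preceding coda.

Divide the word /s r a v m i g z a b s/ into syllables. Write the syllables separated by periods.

Nuclei (vowels): a, i, a → 3 syllables.
/a…i/ gap (V1→V2): cluster /vm/ — the longest permitted-onset suffix is /m/; onset = /m/, preceding coda = /v/.
/i…a/ gap (V2→V3): /gz/ splits as /g/ + /z/ (/z/ is the longest suffix that is a licit onset).

srav.mig.zabs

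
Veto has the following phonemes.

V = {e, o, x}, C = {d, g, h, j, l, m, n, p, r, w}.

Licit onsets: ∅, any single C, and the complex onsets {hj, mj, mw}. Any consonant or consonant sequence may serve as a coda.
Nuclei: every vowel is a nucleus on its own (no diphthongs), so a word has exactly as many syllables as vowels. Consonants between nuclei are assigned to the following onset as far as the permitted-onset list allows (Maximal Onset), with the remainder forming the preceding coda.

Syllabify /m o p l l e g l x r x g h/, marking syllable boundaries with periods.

mopl.leg.lx.rxgh

Vowels present: o, e, x, x; each is a nucleus, giving 4 syllables.
Between /o/ (V1) and /e/ (V2): cluster /pll/ — the longest permitted-onset suffix is /l/; onset = /l/, preceding coda = /pl/.
Between /e/ (V2) and /x/ (V3): cluster /gl/ — the longest permitted-onset suffix is /l/; onset = /l/, preceding coda = /g/.
Between /x/ (V3) and /x/ (V4): /r/ → onset of the next syllable (single consonants are always licit onsets).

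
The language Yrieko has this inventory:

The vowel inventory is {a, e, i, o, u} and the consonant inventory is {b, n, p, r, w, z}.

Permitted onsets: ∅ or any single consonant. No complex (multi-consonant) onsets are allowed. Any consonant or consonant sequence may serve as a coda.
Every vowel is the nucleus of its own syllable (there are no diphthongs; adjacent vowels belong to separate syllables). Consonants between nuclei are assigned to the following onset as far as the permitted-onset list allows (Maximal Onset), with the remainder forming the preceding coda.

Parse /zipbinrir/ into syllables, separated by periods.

Nuclei (vowels): i, i, i → 3 syllables.
Between /i/ (V1) and /i/ (V2): cluster /pb/ — the longest permitted-onset suffix is /b/; onset = /b/, preceding coda = /p/.
Between /i/ (V2) and /i/ (V3): /nr/ splits as /n/ + /r/ (/r/ is the longest suffix that is a licit onset).

zip.bin.rir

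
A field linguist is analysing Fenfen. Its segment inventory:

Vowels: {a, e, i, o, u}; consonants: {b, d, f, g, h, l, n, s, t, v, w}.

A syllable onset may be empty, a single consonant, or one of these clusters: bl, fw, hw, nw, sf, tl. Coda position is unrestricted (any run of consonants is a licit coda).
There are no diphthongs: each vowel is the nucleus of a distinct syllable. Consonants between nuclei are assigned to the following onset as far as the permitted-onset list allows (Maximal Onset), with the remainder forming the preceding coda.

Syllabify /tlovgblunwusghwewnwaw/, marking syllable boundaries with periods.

tlovg.blu.nwusg.hwew.nwaw

The vowels are o, u, u, e, a — 5 nuclei, so 5 syllables.
/o…u/ gap (V1→V2): /vgbl/ — longest licit onset from the right is /bl/, leaving /vg/ as coda.
/u…u/ gap (V2→V3): /nw/ — entire cluster is a permitted onset → onset /nw/, coda ∅.
/u…e/ gap (V3→V4): /sghw/ splits as /sg/ + /hw/ (/hw/ is the longest suffix that is a licit onset).
/e…a/ gap (V4→V5): /wnw/ splits as /w/ + /nw/ (/nw/ is the longest suffix that is a licit onset).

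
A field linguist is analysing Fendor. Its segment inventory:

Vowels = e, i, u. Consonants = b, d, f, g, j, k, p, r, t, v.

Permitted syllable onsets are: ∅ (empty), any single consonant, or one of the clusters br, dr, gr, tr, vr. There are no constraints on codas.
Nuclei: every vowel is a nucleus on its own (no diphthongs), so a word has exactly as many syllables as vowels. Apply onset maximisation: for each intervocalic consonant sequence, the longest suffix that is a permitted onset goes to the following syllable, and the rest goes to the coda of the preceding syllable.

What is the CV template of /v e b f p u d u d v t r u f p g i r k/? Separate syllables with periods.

Vowels present: e, u, u, u, i; each is a nucleus, giving 5 syllables.
/e…u/ gap (V1→V2): cluster /bfp/ — the longest permitted-onset suffix is /p/; onset = /p/, preceding coda = /bf/.
/u…u/ gap (V2→V3): /d/ is a single consonant, so it becomes the next onset.
/u…u/ gap (V3→V4): /dvtr/; trying suffixes from longest down, /tr/ is the first permitted one, so coda /dv/ | onset /tr/.
/u…i/ gap (V4→V5): /fpg/; trying suffixes from longest down, /g/ is the first permitted one, so coda /fp/ | onset /g/.
Result: vebf.pu.dudv.trufp.girk.
Mapping each syllable to C/V: /vebf/ → CVCC, /pu/ → CV, /dudv/ → CVCC, /trufp/ → CCVCC, /girk/ → CVCC.

CVCC.CV.CVCC.CCVCC.CVCC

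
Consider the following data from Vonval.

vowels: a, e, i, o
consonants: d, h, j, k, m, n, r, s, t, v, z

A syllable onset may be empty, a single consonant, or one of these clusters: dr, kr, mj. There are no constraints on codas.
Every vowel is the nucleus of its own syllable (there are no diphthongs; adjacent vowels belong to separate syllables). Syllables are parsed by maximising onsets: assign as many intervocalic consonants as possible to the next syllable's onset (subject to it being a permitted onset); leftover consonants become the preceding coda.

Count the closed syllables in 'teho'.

0

The vowels are e, o — 2 nuclei, so 2 syllables.
V1 /e/ – V2 /o/: /h/ → onset of the next syllable (single consonants are always licit onsets).
Result: te.ho.
Classifying each syllable: /te/ (open), /ho/ (open).
Closed syllables: 0.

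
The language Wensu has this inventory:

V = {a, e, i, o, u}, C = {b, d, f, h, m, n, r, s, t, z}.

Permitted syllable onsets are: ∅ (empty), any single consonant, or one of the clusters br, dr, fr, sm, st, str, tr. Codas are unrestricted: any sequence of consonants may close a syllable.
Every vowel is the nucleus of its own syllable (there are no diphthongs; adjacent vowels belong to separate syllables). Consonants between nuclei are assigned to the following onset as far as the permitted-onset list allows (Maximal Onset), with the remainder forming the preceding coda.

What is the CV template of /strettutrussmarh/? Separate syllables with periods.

Vowels present: e, u, u, a; each is a nucleus, giving 4 syllables.
σ1/σ2 boundary: /tt/; trying suffixes from longest down, /t/ is the first permitted one, so coda /t/ | onset /t/.
σ2/σ3 boundary: /tr/ is a licit onset in full, so it all attaches to the next syllable.
σ3/σ4 boundary: /ssm/ — longest licit onset from the right is /sm/, leaving /s/ as coda.
Syllabification: stret.tu.trus.smarh.
Mapping each syllable to C/V: /stret/ → CCCVC, /tu/ → CV, /trus/ → CCVC, /smarh/ → CCVCC.

CCCVC.CV.CCVC.CCVCC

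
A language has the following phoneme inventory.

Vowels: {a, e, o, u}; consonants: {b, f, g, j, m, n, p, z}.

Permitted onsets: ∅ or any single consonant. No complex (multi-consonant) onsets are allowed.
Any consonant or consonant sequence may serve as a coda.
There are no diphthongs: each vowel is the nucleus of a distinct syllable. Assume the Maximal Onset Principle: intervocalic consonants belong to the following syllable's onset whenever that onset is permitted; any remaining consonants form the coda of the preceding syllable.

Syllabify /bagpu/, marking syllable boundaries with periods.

Vowels present: a, u; each is a nucleus, giving 2 syllables.
Between /a/ (V1) and /u/ (V2): /gp/ splits as /g/ + /p/ (/p/ is the longest suffix that is a licit onset).

bag.pu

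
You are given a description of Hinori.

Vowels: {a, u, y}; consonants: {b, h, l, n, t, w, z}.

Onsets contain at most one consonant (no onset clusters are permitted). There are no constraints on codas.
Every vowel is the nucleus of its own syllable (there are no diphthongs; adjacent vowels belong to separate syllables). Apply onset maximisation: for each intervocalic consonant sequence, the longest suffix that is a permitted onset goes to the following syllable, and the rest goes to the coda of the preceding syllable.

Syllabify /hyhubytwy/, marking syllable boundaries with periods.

Vowels present: y, u, y, y; each is a nucleus, giving 4 syllables.
V1 /y/ – V2 /u/: just /h/ — single C goes to the following onset.
V2 /u/ – V3 /y/: /b/ is a single consonant, so it becomes the next onset.
V3 /y/ – V4 /y/: /tw/; trying suffixes from longest down, /w/ is the first permitted one, so coda /t/ | onset /w/.

hy.hu.byt.wy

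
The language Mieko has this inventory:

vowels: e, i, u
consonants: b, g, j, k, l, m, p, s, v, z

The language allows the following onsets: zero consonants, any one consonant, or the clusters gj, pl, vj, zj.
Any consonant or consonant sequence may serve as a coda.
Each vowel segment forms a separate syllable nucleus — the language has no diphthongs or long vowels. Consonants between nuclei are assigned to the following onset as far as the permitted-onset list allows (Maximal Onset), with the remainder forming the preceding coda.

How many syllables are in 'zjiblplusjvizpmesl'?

Vowels present: i, u, i, e; each is a nucleus, giving 4 syllables.

4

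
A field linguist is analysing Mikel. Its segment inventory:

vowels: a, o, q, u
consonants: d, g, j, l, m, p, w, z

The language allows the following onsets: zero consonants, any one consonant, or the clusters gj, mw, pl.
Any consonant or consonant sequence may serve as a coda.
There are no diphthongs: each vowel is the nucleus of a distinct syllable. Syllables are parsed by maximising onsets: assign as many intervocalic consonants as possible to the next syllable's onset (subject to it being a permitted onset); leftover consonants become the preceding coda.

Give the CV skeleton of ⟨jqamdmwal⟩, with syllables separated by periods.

CV.VCC.CCVC

Vowels present: q, a, a; each is a nucleus, giving 3 syllables.
Between /q/ (V1) and /a/ (V2): hiatus — the boundary sits between the two vowels.
Between /a/ (V2) and /a/ (V3): /mdmw/ — longest licit onset from the right is /mw/, leaving /md/ as coda.
So the parse is jq.amd.mwal.
Mapping each syllable to C/V: /jq/ → CV, /amd/ → VCC, /mwal/ → CCVC.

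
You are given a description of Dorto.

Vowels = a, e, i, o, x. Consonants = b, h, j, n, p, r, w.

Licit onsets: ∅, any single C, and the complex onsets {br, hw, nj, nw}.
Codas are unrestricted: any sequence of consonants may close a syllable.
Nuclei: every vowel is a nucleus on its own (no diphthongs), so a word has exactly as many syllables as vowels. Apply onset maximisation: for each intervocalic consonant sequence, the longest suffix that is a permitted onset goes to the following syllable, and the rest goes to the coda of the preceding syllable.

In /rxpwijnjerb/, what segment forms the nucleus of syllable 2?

i

Vowels present: x, i, e; each is a nucleus, giving 3 syllables.
The second nucleus (vowel 2 from the left) is /i/.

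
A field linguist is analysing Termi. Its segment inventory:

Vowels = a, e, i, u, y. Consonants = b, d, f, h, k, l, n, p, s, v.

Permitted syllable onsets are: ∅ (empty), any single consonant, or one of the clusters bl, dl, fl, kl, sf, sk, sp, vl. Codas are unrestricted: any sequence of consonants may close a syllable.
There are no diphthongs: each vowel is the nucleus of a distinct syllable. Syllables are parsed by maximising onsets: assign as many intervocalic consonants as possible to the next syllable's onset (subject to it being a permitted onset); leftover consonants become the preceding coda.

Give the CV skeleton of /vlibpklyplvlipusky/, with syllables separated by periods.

CCVCC.CCVCC.CCV.CV.CCV

Nuclei (vowels): i, y, i, u, y → 5 syllables.
Between /i/ (V1) and /y/ (V2): /bpkl/ — longest licit onset from the right is /kl/, leaving /bp/ as coda.
Between /y/ (V2) and /i/ (V3): /plvl/ splits as /pl/ + /vl/ (/vl/ is the longest suffix that is a licit onset).
Between /i/ (V3) and /u/ (V4): /p/ → onset of the next syllable (single consonants are always licit onsets).
Between /u/ (V4) and /y/ (V5): /sk/ — entire cluster is a permitted onset → onset /sk/, coda ∅.
Putting it together: vlibp.klypl.vli.pu.sky.
Mapping each syllable to C/V: /vlibp/ → CCVCC, /klypl/ → CCVCC, /vli/ → CCV, /pu/ → CV, /sky/ → CCV.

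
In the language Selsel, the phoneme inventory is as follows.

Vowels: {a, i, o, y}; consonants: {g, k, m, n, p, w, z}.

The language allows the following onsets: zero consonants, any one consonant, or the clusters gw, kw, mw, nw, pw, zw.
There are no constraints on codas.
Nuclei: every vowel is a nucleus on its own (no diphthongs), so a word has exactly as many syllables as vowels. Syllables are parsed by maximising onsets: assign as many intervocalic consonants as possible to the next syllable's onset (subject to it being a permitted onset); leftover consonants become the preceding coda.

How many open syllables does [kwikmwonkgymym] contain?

The vowels are i, o, y, y — 4 nuclei, so 4 syllables.
Between /i/ (V1) and /o/ (V2): /kmw/ — longest licit onset from the right is /mw/, leaving /k/ as coda.
Between /o/ (V2) and /y/ (V3): /nkg/ splits as /nk/ + /g/ (/g/ is the longest suffix that is a licit onset).
Between /y/ (V3) and /y/ (V4): just /m/ — single C goes to the following onset.
Putting it together: kwik.mwonk.gy.mym.
Classifying each syllable: /kwik/ (closed), /mwonk/ (closed), /gy/ (open), /mym/ (closed).
Open syllables: 1.

1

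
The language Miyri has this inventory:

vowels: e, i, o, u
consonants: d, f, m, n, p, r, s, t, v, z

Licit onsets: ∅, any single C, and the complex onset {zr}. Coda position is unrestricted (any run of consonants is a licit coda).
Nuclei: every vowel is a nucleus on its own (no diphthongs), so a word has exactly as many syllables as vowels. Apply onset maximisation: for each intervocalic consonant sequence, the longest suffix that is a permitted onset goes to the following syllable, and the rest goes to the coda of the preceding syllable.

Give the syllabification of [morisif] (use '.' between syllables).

mo.ri.sif

Vowels present: o, i, i; each is a nucleus, giving 3 syllables.
σ1/σ2 boundary: /r/ is a single consonant, so it becomes the next onset.
σ2/σ3 boundary: /s/ → onset of the next syllable (single consonants are always licit onsets).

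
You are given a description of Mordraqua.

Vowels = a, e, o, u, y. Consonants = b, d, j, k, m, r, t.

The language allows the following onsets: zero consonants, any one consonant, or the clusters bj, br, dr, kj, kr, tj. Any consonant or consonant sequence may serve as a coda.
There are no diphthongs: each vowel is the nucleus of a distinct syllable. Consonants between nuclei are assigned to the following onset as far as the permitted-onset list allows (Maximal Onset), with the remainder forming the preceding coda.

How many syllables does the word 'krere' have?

2

Vowels present: e, e; each is a nucleus, giving 2 syllables.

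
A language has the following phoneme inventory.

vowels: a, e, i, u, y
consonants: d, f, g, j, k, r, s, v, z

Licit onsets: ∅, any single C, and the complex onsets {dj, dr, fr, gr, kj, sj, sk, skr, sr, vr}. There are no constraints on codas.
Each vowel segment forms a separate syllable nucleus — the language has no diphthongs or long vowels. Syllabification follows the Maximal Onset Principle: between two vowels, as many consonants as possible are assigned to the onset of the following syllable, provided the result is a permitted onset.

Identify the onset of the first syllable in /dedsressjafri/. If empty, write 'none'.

Vowels present: e, e, a, i; each is a nucleus, giving 4 syllables.
/e…e/ gap (V1→V2): /dsr/ — longest licit onset from the right is /sr/, leaving /d/ as coda.
/e…a/ gap (V2→V3): cluster /ssj/ — the longest permitted-onset suffix is /sj/; onset = /sj/, preceding coda = /s/.
/a…i/ gap (V3→V4): cluster /fr/ — /fr/ is itself a permitted onset, so the whole cluster goes right; preceding coda = ∅.
So the parse is ded.sres.sja.fri.
Syllable 1 is /ded/: onset /d/, nucleus /e/, coda /d/.

d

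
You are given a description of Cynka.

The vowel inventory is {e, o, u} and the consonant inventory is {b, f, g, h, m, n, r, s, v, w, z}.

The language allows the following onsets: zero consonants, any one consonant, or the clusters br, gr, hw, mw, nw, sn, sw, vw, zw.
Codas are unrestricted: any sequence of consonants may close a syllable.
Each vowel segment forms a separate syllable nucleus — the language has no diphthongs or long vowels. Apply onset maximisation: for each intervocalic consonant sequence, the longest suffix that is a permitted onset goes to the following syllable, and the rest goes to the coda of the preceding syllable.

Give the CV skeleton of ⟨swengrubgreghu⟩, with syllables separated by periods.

The vowels are e, u, e, u — 4 nuclei, so 4 syllables.
σ1/σ2 boundary: cluster /ngr/ — the longest permitted-onset suffix is /gr/; onset = /gr/, preceding coda = /n/.
σ2/σ3 boundary: /bgr/; trying suffixes from longest down, /gr/ is the first permitted one, so coda /b/ | onset /gr/.
σ3/σ4 boundary: /gh/ splits as /g/ + /h/ (/h/ is the longest suffix that is a licit onset).
So the parse is swen.grub.greg.hu.
Mapping each syllable to C/V: /swen/ → CCVC, /grub/ → CCVC, /greg/ → CCVC, /hu/ → CV.

CCVC.CCVC.CCVC.CV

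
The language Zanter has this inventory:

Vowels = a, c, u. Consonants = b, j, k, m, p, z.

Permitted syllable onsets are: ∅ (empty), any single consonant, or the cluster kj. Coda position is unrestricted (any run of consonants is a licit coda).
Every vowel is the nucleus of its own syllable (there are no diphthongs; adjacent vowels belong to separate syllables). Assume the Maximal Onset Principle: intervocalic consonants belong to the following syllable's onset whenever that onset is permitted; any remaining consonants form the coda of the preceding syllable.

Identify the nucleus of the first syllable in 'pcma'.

The vowels are c, a — 2 nuclei, so 2 syllables.
The first nucleus (vowel 1 from the left) is /c/.

c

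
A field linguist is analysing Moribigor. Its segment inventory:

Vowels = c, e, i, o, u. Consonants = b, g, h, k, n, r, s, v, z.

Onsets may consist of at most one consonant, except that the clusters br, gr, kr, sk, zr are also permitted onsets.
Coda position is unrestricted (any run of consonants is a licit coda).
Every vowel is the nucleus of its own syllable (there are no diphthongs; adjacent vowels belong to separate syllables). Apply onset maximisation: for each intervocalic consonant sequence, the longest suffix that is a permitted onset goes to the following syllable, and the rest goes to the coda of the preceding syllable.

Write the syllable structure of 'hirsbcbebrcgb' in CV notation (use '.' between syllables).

CVCC.CV.CV.CCVCC

The vowels are i, c, e, c — 4 nuclei, so 4 syllables.
Between /i/ (V1) and /c/ (V2): cluster /rsb/ — the longest permitted-onset suffix is /b/; onset = /b/, preceding coda = /rs/.
Between /c/ (V2) and /e/ (V3): /b/ → onset of the next syllable (single consonants are always licit onsets).
Between /e/ (V3) and /c/ (V4): /br/ — entire cluster is a permitted onset → onset /br/, coda ∅.
Result: hirs.bc.be.brcgb.
Mapping each syllable to C/V: /hirs/ → CVCC, /bc/ → CV, /be/ → CV, /brcgb/ → CCVCC.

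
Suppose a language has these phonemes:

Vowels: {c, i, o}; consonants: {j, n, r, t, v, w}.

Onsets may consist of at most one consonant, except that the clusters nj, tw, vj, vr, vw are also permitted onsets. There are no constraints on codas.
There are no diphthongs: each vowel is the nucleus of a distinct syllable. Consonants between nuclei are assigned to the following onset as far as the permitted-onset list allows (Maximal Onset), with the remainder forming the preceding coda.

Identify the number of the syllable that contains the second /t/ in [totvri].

1

The vowels are o, i — 2 nuclei, so 2 syllables.
Between /o/ (V1) and /i/ (V2): /tvr/ splits as /t/ + /vr/ (/vr/ is the longest suffix that is a licit onset).
So the parse is tot.vri.
The second /t/ is in the coda of syllable 1 (/tot/).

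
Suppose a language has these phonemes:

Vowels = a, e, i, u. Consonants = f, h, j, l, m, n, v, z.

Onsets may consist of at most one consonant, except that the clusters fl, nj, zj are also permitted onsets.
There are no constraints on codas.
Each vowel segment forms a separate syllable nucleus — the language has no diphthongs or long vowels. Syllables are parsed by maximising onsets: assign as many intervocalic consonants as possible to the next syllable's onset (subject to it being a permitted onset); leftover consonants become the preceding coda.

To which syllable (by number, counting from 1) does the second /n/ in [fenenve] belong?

The vowels are e, e, e — 3 nuclei, so 3 syllables.
σ1/σ2 boundary: just /n/ — single C goes to the following onset.
σ2/σ3 boundary: /nv/ — longest licit onset from the right is /v/, leaving /n/ as coda.
Putting it together: fe.nen.ve.
The second /n/ is in the coda of syllable 2 (/nen/).

2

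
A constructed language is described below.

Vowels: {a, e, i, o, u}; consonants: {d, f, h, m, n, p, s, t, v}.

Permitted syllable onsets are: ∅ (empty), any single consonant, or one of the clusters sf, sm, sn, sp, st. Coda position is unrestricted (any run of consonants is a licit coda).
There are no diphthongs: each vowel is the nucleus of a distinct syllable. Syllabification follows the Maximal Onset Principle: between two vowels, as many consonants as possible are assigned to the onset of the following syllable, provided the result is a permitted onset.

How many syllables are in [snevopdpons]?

3

The vowels are e, o, o — 3 nuclei, so 3 syllables.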